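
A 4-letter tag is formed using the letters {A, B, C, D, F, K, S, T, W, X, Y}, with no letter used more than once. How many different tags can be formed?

7920

This is a permutation of 4 out of 11: P(11,4) = 11!/7!.
That product is 11 × 10 × 9 × 8 = 7920.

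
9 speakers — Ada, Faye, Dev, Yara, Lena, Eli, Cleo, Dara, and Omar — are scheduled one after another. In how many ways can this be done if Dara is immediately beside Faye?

Place the 7 others and the Dara-Faye pair as 8 objects in a line; the pair has 2 internal arrangements.
That gives 2 × 8! = 2 × 40320 = 80640.

80640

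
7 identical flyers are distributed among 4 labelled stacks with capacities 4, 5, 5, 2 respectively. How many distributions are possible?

By stars and bars, unrestricted non-negative solutions to x_1+…+x_4 = 7 number C(7+3,3) = 120.
Subtract solutions that violate a single cap (substitute x_i' = x_i − (cap_i+1)): x_1 ≥ 5 gives C(5,3) = 10; x_2 ≥ 6 gives C(4,3) = 4; x_3 ≥ 6 gives C(4,3) = 4; x_4 ≥ 3 gives C(7,3) = 35. Together 53.
No two caps can be exceeded simultaneously, so the pair terms are all 0.
By inclusion–exclusion the count is 120 − 53 + 0 = 67.

67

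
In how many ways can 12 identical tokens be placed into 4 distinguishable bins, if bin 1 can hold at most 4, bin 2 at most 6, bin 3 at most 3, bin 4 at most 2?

19

By stars and bars, unrestricted non-negative solutions to x_1+…+x_4 = 12 number C(12+3,3) = 455.
Subtract solutions that violate a single cap (substitute x_i' = x_i − (cap_i+1)): x_1 ≥ 5 gives C(10,3) = 120; x_2 ≥ 7 gives C(8,3) = 56; x_3 ≥ 4 gives C(11,3) = 165; x_4 ≥ 3 gives C(12,3) = 220. Together 561.
Add back pairs where two caps are both exceeded: 1 + 20 + 35 + 4 + 10 + 56 = 126.
Subtract triples: 0 + 0 + 1 + 0 = 1.
By inclusion–exclusion the count is 455 − 561 + 126 − 1 = 19.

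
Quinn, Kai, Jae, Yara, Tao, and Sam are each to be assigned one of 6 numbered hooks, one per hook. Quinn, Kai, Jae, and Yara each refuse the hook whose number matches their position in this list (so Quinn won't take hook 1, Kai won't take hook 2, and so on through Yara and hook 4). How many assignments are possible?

Let Aᵢ (for 1 ≤ i ≤ 4) be the placements that put person i in their forbidden hook. Any j of these fix j positions, leaving (6−j)! ways to fill the rest, and there are C(4,j) ways to pick which j.
By inclusion–exclusion, the number of valid placements is Σ_{j=0}^{4} (−1)^j C(4,j)·(6−j)!.
Computing: 720 − 480 + 144 − 24 + 2 = 362.

362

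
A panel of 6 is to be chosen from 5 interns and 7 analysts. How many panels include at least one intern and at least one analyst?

Unrestricted: C(12,6) = 924 ways to pick any 6 of the 12.
Selections missing a whole group: no interns → C(7,6) = 7; no analysts → C(5,6) = 0.
Both groups omitted at once is impossible, so 924 − 7 = 917.

917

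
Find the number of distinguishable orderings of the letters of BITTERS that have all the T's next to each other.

720

Treat the 2 copies of T as a single block. The multiset to arrange is then {TT, B, E, I, R, S}, 6 items in all.
All 6 items are distinct, so there are (6)! = 720 arrangements.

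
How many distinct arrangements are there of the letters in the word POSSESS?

210

POSSESS has 7 letters with S appearing 4 times.
The number of distinct arrangements is 7!/(4!) = 5040/24 = 210.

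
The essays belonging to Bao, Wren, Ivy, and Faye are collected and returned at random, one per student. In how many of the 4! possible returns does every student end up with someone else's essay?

9

Let Aᵢ be the assignments in which student i gets their own essay. We want the size of the complement of A₁∪…∪A_4.
By inclusion–exclusion this is Σ_{j=0}^{4} (−1)^j C(4,j)·(4−j)!.
Computing: 24 − 24 + 12 − 4 + 1 = 9.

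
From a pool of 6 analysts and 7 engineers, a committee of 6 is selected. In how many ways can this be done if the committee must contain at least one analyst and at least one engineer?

1708

With no constraint there are C(13,6) = 1716 possible selections.
Selections missing a whole group: no analysts → C(7,6) = 7; no engineers → C(6,6) = 1.
Both groups omitted at once is impossible, so 1716 − 8 = 1708.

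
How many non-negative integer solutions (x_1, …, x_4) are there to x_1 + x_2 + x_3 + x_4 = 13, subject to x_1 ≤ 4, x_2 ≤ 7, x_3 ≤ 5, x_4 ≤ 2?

45

Ignoring the caps, the number of non-negative solutions to x_1+…+x_4 = 13 is C(16,3) = 560.
Subtract solutions that violate a single cap (substitute x_i' = x_i − (cap_i+1)): x_1 ≥ 5 gives C(11,3) = 165; x_2 ≥ 8 gives C(8,3) = 56; x_3 ≥ 6 gives C(10,3) = 120; x_4 ≥ 3 gives C(13,3) = 286. Together 627.
Add back pairs where two caps are both exceeded: 1 + 10 + 56 + 0 + 10 + 35 = 112.
By inclusion–exclusion the count is 560 − 627 + 112 = 45.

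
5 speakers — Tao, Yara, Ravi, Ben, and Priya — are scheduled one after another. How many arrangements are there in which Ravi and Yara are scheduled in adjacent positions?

48

Place the 3 others and the Ravi-Yara pair as 4 objects in a line; the pair has 2 internal arrangements.
That gives 2 × 4! = 2 × 24 = 48.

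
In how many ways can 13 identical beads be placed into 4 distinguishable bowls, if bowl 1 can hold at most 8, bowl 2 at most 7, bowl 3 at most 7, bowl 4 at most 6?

329

Ignoring the caps, the number of non-negative solutions to x_1+…+x_4 = 13 is C(16,3) = 560.
Subtract solutions that violate a single cap (substitute x_i' = x_i − (cap_i+1)): x_1 ≥ 9 gives C(7,3) = 35; x_2 ≥ 8 gives C(8,3) = 56; x_3 ≥ 8 gives C(8,3) = 56; x_4 ≥ 7 gives C(9,3) = 84. Together 231.
No two caps can be exceeded simultaneously, so the pair terms are all 0.
By inclusion–exclusion the count is 560 − 231 + 0 = 329.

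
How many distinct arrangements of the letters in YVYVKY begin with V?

20

Fix V in the first position and arrange the remaining 5 letters.
Those 5 letters have Y appearing 3 times, giving (5)!/(3!) = 20.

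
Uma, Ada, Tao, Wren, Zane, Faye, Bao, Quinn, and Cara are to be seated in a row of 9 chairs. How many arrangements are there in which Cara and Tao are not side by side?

There are 9! = 362880 arrangements in all. If Cara and Tao are adjacent, merging them into one block gives 2·(8)! = 80640 arrangements.
So 362880 − 80640 = 282240 arrangements keep them apart.

282240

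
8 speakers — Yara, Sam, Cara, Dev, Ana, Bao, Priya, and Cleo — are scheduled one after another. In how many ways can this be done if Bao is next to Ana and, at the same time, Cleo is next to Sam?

Treat {Bao,Ana} as one block (2 orders) and {Cleo,Sam} as another (2 orders).
That leaves 6 units to arrange: 2 × 2 × 6! = 4 × 720 = 2880.

2880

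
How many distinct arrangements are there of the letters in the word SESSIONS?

1680

The 8 letters of SESSIONS have repeats: S appearing 4 times.
So there are 8! / (4!) = 1680 distinguishable arrangements.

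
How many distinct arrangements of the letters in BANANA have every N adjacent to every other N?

Treat the 2 copies of N as a single block. The multiset to arrange is then {NN, A, A, A, B}, 5 items in all.
That gives (5)!/(3!) = 20 arrangements.

20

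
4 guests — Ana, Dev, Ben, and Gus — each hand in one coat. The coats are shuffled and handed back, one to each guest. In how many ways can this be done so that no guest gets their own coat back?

Count assignments avoiding every fixed point. For any j of the 4 guests fixed to their own coat, the other 4−j can be arranged in (4−j)! ways.
By inclusion–exclusion this is Σ_{j=0}^{4} (−1)^j C(4,j)·(4−j)!.
Computing: 24 − 24 + 12 − 4 + 1 = 9.

9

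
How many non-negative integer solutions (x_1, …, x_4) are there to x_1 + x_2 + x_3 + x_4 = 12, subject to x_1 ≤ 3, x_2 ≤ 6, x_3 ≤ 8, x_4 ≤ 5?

144

Ignoring the caps, the number of non-negative solutions to x_1+…+x_4 = 12 is C(15,3) = 455.
Subtract solutions that violate a single cap (substitute x_i' = x_i − (cap_i+1)): x_1 ≥ 4 gives C(11,3) = 165; x_2 ≥ 7 gives C(8,3) = 56; x_3 ≥ 9 gives C(6,3) = 20; x_4 ≥ 6 gives C(9,3) = 84. Together 325.
Add back pairs where two caps are both exceeded: 4 + 0 + 10 + 0 + 0 + 0 = 14.
By inclusion–exclusion the count is 455 − 325 + 14 = 144.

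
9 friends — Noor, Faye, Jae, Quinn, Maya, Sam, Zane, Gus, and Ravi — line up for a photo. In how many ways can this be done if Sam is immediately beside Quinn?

Treat {Sam, Quinn} as a single unit. There are 8 units to order, and the pair itself can be ordered 2 ways.
That gives 2 × 8! = 2 × 40320 = 80640.

80640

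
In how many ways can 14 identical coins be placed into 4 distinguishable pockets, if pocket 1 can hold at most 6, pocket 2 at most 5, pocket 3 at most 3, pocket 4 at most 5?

Without the upper bounds there are C(17,3) = 680 ways to split 14 among 4 pockets.
Subtract solutions that violate a single cap (substitute x_i' = x_i − (cap_i+1)): x_1 ≥ 7 gives C(10,3) = 120; x_2 ≥ 6 gives C(11,3) = 165; x_3 ≥ 4 gives C(13,3) = 286; x_4 ≥ 6 gives C(11,3) = 165. Together 736.
Add back pairs where two caps are both exceeded: 4 + 20 + 4 + 35 + 10 + 35 = 108.
By inclusion–exclusion the count is 680 − 736 + 108 = 52.

52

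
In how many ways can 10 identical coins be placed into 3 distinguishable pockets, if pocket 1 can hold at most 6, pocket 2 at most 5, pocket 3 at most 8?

Ignoring the caps, the number of non-negative solutions to x_1+…+x_3 = 10 is C(12,2) = 66.
Subtract solutions that violate a single cap (substitute x_i' = x_i − (cap_i+1)): x_1 ≥ 7 gives C(5,2) = 10; x_2 ≥ 6 gives C(6,2) = 15; x_3 ≥ 9 gives C(3,2) = 3. Together 28.
No two caps can be exceeded simultaneously, so the pair terms are all 0.
By inclusion–exclusion the count is 66 − 28 + 0 = 38.

38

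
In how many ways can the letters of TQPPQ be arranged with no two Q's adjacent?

18

There are 5!/(2!·2!) = 30 arrangements of TQPPQ in total.
Arrangements with the Q's together: treat QQ as one letter, giving (4)!/(2!) = 12.
Subtracting, 30 − 12 = 18 arrangements keep the Q's apart.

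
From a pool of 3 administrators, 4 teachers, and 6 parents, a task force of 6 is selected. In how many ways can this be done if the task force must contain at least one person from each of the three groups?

Total 6-person selections from all 13: C(13,6) = 1716.
Subtract selections that omit an entire group: no administrators → C(10,6) = 210; no teachers → C(9,6) = 84; no parents → C(7,6) = 7.
Add back selections omitting two groups (i.e. drawn from a single group): C(3,6) + C(4,6) + C(6,6) = 1.
By inclusion–exclusion: 1716 − 301 + 1 = 1416.

1416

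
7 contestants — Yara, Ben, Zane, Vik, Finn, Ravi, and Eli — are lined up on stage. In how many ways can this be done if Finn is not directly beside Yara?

There are 7! = 5040 arrangements in all. If Finn and Yara are adjacent, merging them into one block gives 2·(6)! = 1440 arrangements.
Complementary counting: 5040 − 1440 = 3600.

3600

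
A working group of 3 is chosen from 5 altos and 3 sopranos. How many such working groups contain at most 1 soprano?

Split by how many sopranos are chosen (0 through 1).
Sum: C(3,0)·C(5,3) + C(3,1)·C(5,2) = 10 + 30 = 40.

40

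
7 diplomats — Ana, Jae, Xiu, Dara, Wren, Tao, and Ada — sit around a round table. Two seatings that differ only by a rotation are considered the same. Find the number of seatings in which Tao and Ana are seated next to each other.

Glue Tao and Ana into a block (2 internal orders). Seating 6 units around a circle gives (5)! arrangements.
So 2 × (5)! = 2 × 120 = 240.

240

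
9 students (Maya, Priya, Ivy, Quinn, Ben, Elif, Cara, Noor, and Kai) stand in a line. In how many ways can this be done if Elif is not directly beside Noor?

282240

Of the 9! = 362880 arrangements, those with Elif and Noor adjacent number 2 × 8! = 80640 (treat the pair as a block with 2 internal orders).
So 362880 − 80640 = 282240 arrangements keep them apart.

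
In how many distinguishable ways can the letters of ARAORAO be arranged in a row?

210

Letter multiplicities in ARAORAO: A×3, O×2, R×2.
Dividing 7! = 5040 by 3!·2!·2! = 24 for the repeated letters gives 210.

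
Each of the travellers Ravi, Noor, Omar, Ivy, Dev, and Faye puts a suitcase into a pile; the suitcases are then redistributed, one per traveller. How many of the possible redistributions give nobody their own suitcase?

Count assignments avoiding every fixed point. For any j of the 6 travellers fixed to their own suitcase, the other 6−j can be arranged in (6−j)! ways.
By inclusion–exclusion this is Σ_{j=0}^{6} (−1)^j C(6,j)·(6−j)!.
Computing: 720 − 720 + 360 − 120 + 30 − 6 + 1 = 265.

265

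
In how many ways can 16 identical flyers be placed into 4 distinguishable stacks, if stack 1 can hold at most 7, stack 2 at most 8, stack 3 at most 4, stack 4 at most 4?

100

By stars and bars, unrestricted non-negative solutions to x_1+…+x_4 = 16 number C(16+3,3) = 969.
Subtract solutions that violate a single cap (substitute x_i' = x_i − (cap_i+1)): x_1 ≥ 8 gives C(11,3) = 165; x_2 ≥ 9 gives C(10,3) = 120; x_3 ≥ 5 gives C(14,3) = 364; x_4 ≥ 5 gives C(14,3) = 364. Together 1013.
Add back pairs where two caps are both exceeded: 0 + 20 + 20 + 10 + 10 + 84 = 144.
By inclusion–exclusion the count is 969 − 1013 + 144 = 100.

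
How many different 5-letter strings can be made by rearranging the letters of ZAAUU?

30

Letter multiplicities in ZAAUU: A×2, U×2, Z×1.
So there are 5! / (2!·2!) = 30 distinguishable arrangements.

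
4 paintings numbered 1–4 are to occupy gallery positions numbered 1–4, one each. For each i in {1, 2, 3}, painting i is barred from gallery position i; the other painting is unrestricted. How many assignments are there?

11

Let Aᵢ (for i ∈ {1, 2, 3}) be the placements that put painting i in its forbidden gallery position. Any j of these fix j positions, leaving (4−j)! ways to fill the rest, and there are C(3,j) ways to pick which j.
By inclusion–exclusion, the number of valid placements is Σ_{j=0}^{3} (−1)^j C(3,j)·(4−j)!.
Computing: 24 − 18 + 6 − 1 = 11.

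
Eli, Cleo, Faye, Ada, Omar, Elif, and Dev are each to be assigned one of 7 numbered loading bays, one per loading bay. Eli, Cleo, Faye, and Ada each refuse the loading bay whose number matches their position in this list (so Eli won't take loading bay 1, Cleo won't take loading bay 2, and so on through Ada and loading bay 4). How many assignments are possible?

2790

Let Aᵢ (for 1 ≤ i ≤ 4) be the placements that put person i in their forbidden loading bay. Any j of these fix j positions, leaving (7−j)! ways to fill the rest, and there are C(4,j) ways to pick which j.
By inclusion–exclusion, the number of valid placements is Σ_{j=0}^{4} (−1)^j C(4,j)·(7−j)!.
Computing: 5040 − 2880 + 720 − 96 + 6 = 2790.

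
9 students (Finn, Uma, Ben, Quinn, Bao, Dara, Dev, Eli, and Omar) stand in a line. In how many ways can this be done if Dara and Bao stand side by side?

Treat {Dara, Bao} as a single unit. There are 8 units to order, and the pair itself can be ordered 2 ways.
That gives 2 × 8! = 2 × 40320 = 80640.

80640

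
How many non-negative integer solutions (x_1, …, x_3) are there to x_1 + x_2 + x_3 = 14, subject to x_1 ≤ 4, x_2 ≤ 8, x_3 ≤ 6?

Ignoring the caps, the number of non-negative solutions to x_1+…+x_3 = 14 is C(16,2) = 120.
Subtract solutions that violate a single cap (substitute x_i' = x_i − (cap_i+1)): x_1 ≥ 5 gives C(11,2) = 55; x_2 ≥ 9 gives C(7,2) = 21; x_3 ≥ 7 gives C(9,2) = 36. Together 112.
Add back pairs where two caps are both exceeded: 1 + 6 + 0 = 7.
By inclusion–exclusion the count is 120 − 112 + 7 = 15.

15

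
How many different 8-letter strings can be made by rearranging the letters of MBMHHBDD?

2520

The 8 letters of MBMHHBDD have repeats: B appearing twice, D appearing twice, H appearing twice, and M appearing twice.
The number of distinct arrangements is 8!/(2!·2!·2!·2!) = 40320/16 = 2520.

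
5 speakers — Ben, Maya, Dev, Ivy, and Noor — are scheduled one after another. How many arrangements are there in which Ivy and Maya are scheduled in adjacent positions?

Treat {Ivy, Maya} as a single unit. There are 4 units to order, and the pair itself can be ordered 2 ways.
That gives 2 × 4! = 2 × 24 = 48.

48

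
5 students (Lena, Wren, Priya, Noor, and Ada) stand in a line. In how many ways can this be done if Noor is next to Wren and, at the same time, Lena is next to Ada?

Treat {Noor,Wren} as one block (2 orders) and {Lena,Ada} as another (2 orders).
That leaves 3 units to arrange: 2 × 2 × 3! = 4 × 6 = 24.

24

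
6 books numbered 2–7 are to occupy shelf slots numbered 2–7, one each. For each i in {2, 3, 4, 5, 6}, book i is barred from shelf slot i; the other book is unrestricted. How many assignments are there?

Let Aᵢ (for 2 ≤ i ≤ 6) be the placements that put book i in its forbidden shelf slot. Any j of these fix j positions, leaving (6−j)! ways to fill the rest, and there are C(5,j) ways to pick which j.
By inclusion–exclusion, the number of valid placements is Σ_{j=0}^{5} (−1)^j C(5,j)·(6−j)!.
Computing: 720 − 600 + 240 − 60 + 10 − 1 = 309.

309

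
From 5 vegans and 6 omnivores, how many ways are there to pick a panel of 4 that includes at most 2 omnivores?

215

Split by how many omnivores are chosen (0 through 2).
Sum: C(6,0)·C(5,4) + C(6,1)·C(5,3) + C(6,2)·C(5,2) = 5 + 60 + 150 = 215.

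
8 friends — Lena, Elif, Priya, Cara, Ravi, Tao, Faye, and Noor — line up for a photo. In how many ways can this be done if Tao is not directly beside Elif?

30240

Of the 8! = 40320 arrangements, those with Tao and Elif adjacent number 2 × 7! = 10080 (treat the pair as a block with 2 internal orders).
So 40320 − 10080 = 30240 arrangements keep them apart.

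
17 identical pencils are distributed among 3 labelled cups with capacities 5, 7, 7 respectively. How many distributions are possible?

6

Ignoring the caps, the number of non-negative solutions to x_1+…+x_3 = 17 is C(19,2) = 171.
Subtract solutions that violate a single cap (substitute x_i' = x_i − (cap_i+1)): x_1 ≥ 6 gives C(13,2) = 78; x_2 ≥ 8 gives C(11,2) = 55; x_3 ≥ 8 gives C(11,2) = 55. Together 188.
Add back pairs where two caps are both exceeded: 10 + 10 + 3 = 23.
By inclusion–exclusion the count is 171 − 188 + 23 = 6.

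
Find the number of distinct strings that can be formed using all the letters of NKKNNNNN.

28

Letter multiplicities in NKKNNNNN: K×2, N×6.
The number of distinct arrangements is 8!/(6!·2!) = 40320/1440 = 28.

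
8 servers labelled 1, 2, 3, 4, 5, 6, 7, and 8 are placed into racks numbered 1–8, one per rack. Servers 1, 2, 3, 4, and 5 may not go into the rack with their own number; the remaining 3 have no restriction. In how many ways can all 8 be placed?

21234

Let Aᵢ (for 1 ≤ i ≤ 5) be the placements that put server i in its forbidden rack. Any j of these fix j positions, leaving (8−j)! ways to fill the rest, and there are C(5,j) ways to pick which j.
By inclusion–exclusion, the number of valid placements is Σ_{j=0}^{5} (−1)^j C(5,j)·(8−j)!.
Computing: 40320 − 25200 + 7200 − 1200 + 120 − 6 = 21234.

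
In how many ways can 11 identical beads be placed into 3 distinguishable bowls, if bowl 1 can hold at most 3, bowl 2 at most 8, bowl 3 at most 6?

22

Ignoring the caps, the number of non-negative solutions to x_1+…+x_3 = 11 is C(13,2) = 78.
Subtract solutions that violate a single cap (substitute x_i' = x_i − (cap_i+1)): x_1 ≥ 4 gives C(9,2) = 36; x_2 ≥ 9 gives C(4,2) = 6; x_3 ≥ 7 gives C(6,2) = 15. Together 57.
Add back pairs where two caps are both exceeded: 0 + 1 + 0 = 1.
By inclusion–exclusion the count is 78 − 57 + 1 = 22.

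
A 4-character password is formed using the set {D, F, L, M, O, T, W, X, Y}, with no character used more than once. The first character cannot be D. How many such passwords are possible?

2688

The first character has 9−1 = 8 choices (anything except D).
The remaining 3 characters are filled from the other 8 symbols without repetition: 8 × 7 × 6 = 336.
Total: 8 × 336 = 2688.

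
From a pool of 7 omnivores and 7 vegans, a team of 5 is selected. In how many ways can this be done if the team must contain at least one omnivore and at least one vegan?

Unrestricted: C(14,5) = 2002 ways to pick any 5 of the 14.
Subtract selections that omit an entire group: no omnivores → C(7,5) = 21; no vegans → C(7,5) = 21.
Both groups omitted at once is impossible, so 2002 − 42 = 1960.

1960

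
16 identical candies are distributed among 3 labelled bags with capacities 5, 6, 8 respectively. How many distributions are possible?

By stars and bars, unrestricted non-negative solutions to x_1+…+x_3 = 16 number C(16+2,2) = 153.
Subtract solutions that violate a single cap (substitute x_i' = x_i − (cap_i+1)): x_1 ≥ 6 gives C(12,2) = 66; x_2 ≥ 7 gives C(11,2) = 55; x_3 ≥ 9 gives C(9,2) = 36. Together 157.
Add back pairs where two caps are both exceeded: 10 + 3 + 1 = 14.
By inclusion–exclusion the count is 153 − 157 + 14 = 10.

10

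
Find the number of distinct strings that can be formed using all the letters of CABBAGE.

1260

CABBAGE has 7 letters with A appearing twice and B appearing twice.
Dividing 7! = 5040 by 2!·2! = 4 for the repeated letters gives 1260.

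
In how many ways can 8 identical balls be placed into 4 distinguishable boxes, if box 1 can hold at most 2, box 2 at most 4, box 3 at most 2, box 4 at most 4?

Without the upper bounds there are C(11,3) = 165 ways to split 8 among 4 boxes.
Subtract solutions that violate a single cap (substitute x_i' = x_i − (cap_i+1)): x_1 ≥ 3 gives C(8,3) = 56; x_2 ≥ 5 gives C(6,3) = 20; x_3 ≥ 3 gives C(8,3) = 56; x_4 ≥ 5 gives C(6,3) = 20. Together 152.
Add back pairs where two caps are both exceeded: 1 + 10 + 1 + 1 + 0 + 1 = 14.
By inclusion–exclusion the count is 165 − 152 + 14 = 27.

27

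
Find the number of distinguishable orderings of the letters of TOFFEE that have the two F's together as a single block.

60

Treat the 2 copies of F as a single block. The multiset to arrange is then {FF, E, E, O, T}, 5 items in all.
That gives (5)!/(2!) = 60 arrangements.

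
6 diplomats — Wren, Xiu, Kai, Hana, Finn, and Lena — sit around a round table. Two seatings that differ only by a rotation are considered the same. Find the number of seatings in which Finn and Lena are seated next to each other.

Glue Finn and Lena into a block (2 internal orders). Seating 5 units around a circle gives (4)! arrangements.
So 2 × (4)! = 2 × 24 = 48.

48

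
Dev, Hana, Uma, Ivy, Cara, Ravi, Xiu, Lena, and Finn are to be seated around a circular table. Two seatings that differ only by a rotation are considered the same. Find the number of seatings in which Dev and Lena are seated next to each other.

10080

Glue Dev and Lena into a block (2 internal orders). Seating 8 units around a circle gives (7)! arrangements.
So 2 × (7)! = 2 × 5040 = 10080.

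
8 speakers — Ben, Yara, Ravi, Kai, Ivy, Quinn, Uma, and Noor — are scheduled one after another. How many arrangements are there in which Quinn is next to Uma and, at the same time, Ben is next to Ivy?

2880

Treat {Quinn,Uma} as one block (2 orders) and {Ben,Ivy} as another (2 orders).
That leaves 6 units to arrange: 2 × 2 × 6! = 4 × 720 = 2880.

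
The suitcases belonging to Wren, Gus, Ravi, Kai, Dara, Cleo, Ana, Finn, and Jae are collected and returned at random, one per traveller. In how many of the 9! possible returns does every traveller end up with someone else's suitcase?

Count assignments avoiding every fixed point. For any j of the 9 travellers fixed to their own suitcase, the other 9−j can be arranged in (9−j)! ways.
By inclusion–exclusion this is Σ_{j=0}^{9} (−1)^j C(9,j)·(9−j)!.
Computing: 362880 − 362880 + 181440 − 60480 + 15120 − 3024 + 504 − 72 + 9 − 1 = 133496.

133496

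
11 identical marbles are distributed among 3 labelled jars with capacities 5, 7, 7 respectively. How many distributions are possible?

By stars and bars, unrestricted non-negative solutions to x_1+…+x_3 = 11 number C(11+2,2) = 78.
Subtract solutions that violate a single cap (substitute x_i' = x_i − (cap_i+1)): x_1 ≥ 6 gives C(7,2) = 21; x_2 ≥ 8 gives C(5,2) = 10; x_3 ≥ 8 gives C(5,2) = 10. Together 41.
No two caps can be exceeded simultaneously, so the pair terms are all 0.
By inclusion–exclusion the count is 78 − 41 + 0 = 37.

37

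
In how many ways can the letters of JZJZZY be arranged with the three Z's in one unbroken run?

Treat the 3 copies of Z as a single block. The multiset to arrange is then {ZZZ, J, J, Y}, 4 items in all.
That gives (4)!/(2!) = 12 arrangements.

12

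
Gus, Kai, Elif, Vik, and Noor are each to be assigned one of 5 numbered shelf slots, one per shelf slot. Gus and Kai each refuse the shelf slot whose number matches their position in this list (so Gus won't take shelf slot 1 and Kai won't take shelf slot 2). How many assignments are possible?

Let Aᵢ (for i ∈ {1, 2}) be the placements that put person i in their forbidden shelf slot. Any j of these fix j positions, leaving (5−j)! ways to fill the rest, and there are C(2,j) ways to pick which j.
By inclusion–exclusion, the number of valid placements is Σ_{j=0}^{2} (−1)^j C(2,j)·(5−j)!.
Computing: 120 − 48 + 6 = 78.

78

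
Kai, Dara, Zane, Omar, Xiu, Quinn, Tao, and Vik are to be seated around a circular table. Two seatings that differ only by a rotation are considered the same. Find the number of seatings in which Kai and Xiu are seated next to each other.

Glue Kai and Xiu into a block (2 internal orders). Seating 7 units around a circle gives (6)! arrangements.
So 2 × (6)! = 2 × 720 = 1440.

1440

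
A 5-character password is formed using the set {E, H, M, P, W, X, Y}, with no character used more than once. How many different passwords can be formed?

2520

With no repetition, fill the 5 characters in order: 7 choices, then 6, down to 3.
7 × 6 × 5 × 4 × 3 = 2520.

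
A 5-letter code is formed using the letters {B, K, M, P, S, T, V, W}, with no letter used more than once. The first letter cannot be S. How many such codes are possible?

The first letter has 8−1 = 7 choices (anything except S).
The remaining 4 letters are filled from the other 7 symbols without repetition: 7 × 6 × 5 × 4 = 840.
Total: 7 × 840 = 5880.

5880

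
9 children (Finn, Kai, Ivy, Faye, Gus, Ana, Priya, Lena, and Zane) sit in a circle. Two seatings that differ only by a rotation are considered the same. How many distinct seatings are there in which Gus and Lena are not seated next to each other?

All circular seatings of 9 people number (8)! = 40320.
Seatings with Gus beside Lena: treat them as a block with 2 internal orders, giving 2 × (7)! = 10080.
Subtracting, 40320 − 10080 = 30240.

30240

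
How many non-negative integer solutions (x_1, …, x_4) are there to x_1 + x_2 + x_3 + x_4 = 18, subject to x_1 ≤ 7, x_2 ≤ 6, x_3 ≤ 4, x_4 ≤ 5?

35

Ignoring the caps, the number of non-negative solutions to x_1+…+x_4 = 18 is C(21,3) = 1330.
Subtract solutions that violate a single cap (substitute x_i' = x_i − (cap_i+1)): x_1 ≥ 8 gives C(13,3) = 286; x_2 ≥ 7 gives C(14,3) = 364; x_3 ≥ 5 gives C(16,3) = 560; x_4 ≥ 6 gives C(15,3) = 455. Together 1665.
Add back pairs where two caps are both exceeded: 20 + 56 + 35 + 84 + 56 + 120 = 371.
Subtract triples: 0 + 0 + 0 + 1 = 1.
By inclusion–exclusion the count is 1330 − 1665 + 371 − 1 = 35.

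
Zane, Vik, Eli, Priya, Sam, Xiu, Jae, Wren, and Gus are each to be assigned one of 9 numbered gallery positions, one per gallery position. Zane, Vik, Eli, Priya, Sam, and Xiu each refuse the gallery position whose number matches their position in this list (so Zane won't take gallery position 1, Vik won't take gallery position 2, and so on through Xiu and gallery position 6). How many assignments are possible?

183822

Let Aᵢ (for 1 ≤ i ≤ 6) be the placements that put person i in their forbidden gallery position. Any j of these fix j positions, leaving (9−j)! ways to fill the rest, and there are C(6,j) ways to pick which j.
By inclusion–exclusion, the number of valid placements is Σ_{j=0}^{6} (−1)^j C(6,j)·(9−j)!.
Computing: 362880 − 241920 + 75600 − 14400 + 1800 − 144 + 6 = 183822.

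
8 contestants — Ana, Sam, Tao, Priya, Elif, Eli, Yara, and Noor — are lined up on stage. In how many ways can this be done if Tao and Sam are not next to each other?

Of the 8! = 40320 arrangements, those with Tao and Sam adjacent number 2 × 7! = 10080 (treat the pair as a block with 2 internal orders).
Complementary counting: 40320 − 10080 = 30240.

30240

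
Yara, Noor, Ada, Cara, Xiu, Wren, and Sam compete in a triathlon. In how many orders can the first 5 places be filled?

This is an ordered selection of 5 from 7: P(7,5).
That gives 7 × 6 × 5 × 4 × 3 = 2520.

2520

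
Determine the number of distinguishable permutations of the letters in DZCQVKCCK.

30240

Letter multiplicities in DZCQVKCCK: C×3, D×1, K×2, Q×1, V×1, Z×1.
Dividing 9! = 362880 by 3!·2! = 12 for the repeated letters gives 30240.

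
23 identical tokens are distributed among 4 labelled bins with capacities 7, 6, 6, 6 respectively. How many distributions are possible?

10

By stars and bars, unrestricted non-negative solutions to x_1+…+x_4 = 23 number C(23+3,3) = 2600.
Subtract solutions that violate a single cap (substitute x_i' = x_i − (cap_i+1)): x_1 ≥ 8 gives C(18,3) = 816; x_2 ≥ 7 gives C(19,3) = 969; x_3 ≥ 7 gives C(19,3) = 969; x_4 ≥ 7 gives C(19,3) = 969. Together 3723.
Add back pairs where two caps are both exceeded: 165 + 165 + 165 + 220 + 220 + 220 = 1155.
Subtract triples: 4 + 4 + 4 + 10 = 22.
By inclusion–exclusion the count is 2600 − 3723 + 1155 − 22 = 10.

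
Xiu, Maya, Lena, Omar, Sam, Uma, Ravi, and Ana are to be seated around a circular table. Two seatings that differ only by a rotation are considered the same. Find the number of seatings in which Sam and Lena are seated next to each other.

1440

Treat {Sam, Lena} as one unit (2 internal orders) and seat the resulting 7 units around the table: (6)! circular arrangements.
So 2 × (6)! = 2 × 720 = 1440.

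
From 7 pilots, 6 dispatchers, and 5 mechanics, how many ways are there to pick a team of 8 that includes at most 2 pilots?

Split by how many pilots are chosen (0 through 2).
Sum: C(7,0)·C(11,8) + C(7,1)·C(11,7) + C(7,2)·C(11,6) = 165 + 2310 + 9702 = 12177.

12177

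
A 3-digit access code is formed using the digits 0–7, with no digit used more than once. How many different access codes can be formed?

This is a permutation of 3 out of 8: P(8,3) = 8!/5!.
8 × 7 × 6 = 336.

336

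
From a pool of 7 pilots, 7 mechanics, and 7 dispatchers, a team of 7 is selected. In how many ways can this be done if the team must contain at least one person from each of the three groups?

Total 7-person selections from all 21: C(21,7) = 116280.
Selections missing a whole group: no pilots → C(14,7) = 3432; no mechanics → C(14,7) = 3432; no dispatchers → C(14,7) = 3432.
Add back selections omitting two groups (i.e. drawn from a single group): C(7,7) + C(7,7) + C(7,7) = 3.
By inclusion–exclusion: 116280 − 10296 + 3 = 105987.

105987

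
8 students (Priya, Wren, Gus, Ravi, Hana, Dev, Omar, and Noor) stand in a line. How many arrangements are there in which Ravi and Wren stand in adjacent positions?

Place the 6 others and the Ravi-Wren pair as 7 objects in a line; the pair has 2 internal arrangements.
So the count is 2·(7)! = 10080.

10080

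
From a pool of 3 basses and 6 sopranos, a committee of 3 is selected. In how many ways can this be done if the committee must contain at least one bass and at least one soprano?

63

With no constraint there are C(9,3) = 84 possible selections.
Selections missing a whole group: no basses → C(6,3) = 20; no sopranos → C(3,3) = 1.
Both groups omitted at once is impossible, so 84 − 21 = 63.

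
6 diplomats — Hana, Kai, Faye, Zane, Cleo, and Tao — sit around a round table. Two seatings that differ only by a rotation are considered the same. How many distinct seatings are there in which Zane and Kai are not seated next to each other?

72

Without the restriction there are (5)! = 120 seatings.
Seatings with Zane beside Kai: treat them as a block with 2 internal orders, giving 2 × (4)! = 48.
Subtracting, 120 − 48 = 72.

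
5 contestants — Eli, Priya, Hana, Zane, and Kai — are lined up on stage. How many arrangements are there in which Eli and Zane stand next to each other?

48

Place the 3 others and the Eli-Zane pair as 4 objects in a line; the pair has 2 internal arrangements.
That gives 2 × 4! = 2 × 24 = 48.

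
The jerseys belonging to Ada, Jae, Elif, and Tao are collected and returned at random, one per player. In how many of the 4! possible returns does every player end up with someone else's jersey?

9

Count assignments avoiding every fixed point. For any j of the 4 players fixed to their old jersey, the other 4−j can be arranged in (4−j)! ways.
By inclusion–exclusion this is Σ_{j=0}^{4} (−1)^j C(4,j)·(4−j)!.
Computing: 24 − 24 + 12 − 4 + 1 = 9.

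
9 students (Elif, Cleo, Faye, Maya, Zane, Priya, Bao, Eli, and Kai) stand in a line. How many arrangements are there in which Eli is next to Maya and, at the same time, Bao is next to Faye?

20160

Treat {Eli,Maya} as one block (2 orders) and {Bao,Faye} as another (2 orders).
That leaves 7 units to arrange: 2 × 2 × 7! = 4 × 5040 = 20160.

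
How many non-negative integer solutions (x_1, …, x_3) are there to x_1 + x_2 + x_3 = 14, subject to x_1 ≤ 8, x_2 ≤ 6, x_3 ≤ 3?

10

By stars and bars, unrestricted non-negative solutions to x_1+…+x_3 = 14 number C(14+2,2) = 120.
Subtract solutions that violate a single cap (substitute x_i' = x_i − (cap_i+1)): x_1 ≥ 9 gives C(7,2) = 21; x_2 ≥ 7 gives C(9,2) = 36; x_3 ≥ 4 gives C(12,2) = 66. Together 123.
Add back pairs where two caps are both exceeded: 0 + 3 + 10 = 13.
By inclusion–exclusion the count is 120 − 123 + 13 = 10.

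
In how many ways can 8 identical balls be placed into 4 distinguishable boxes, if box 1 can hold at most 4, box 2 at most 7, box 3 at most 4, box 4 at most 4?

Without the upper bounds there are C(11,3) = 165 ways to split 8 among 4 boxes.
Subtract solutions that violate a single cap (substitute x_i' = x_i − (cap_i+1)): x_1 ≥ 5 gives C(6,3) = 20; x_2 ≥ 8 gives C(3,3) = 1; x_3 ≥ 5 gives C(6,3) = 20; x_4 ≥ 5 gives C(6,3) = 20. Together 61.
No two caps can be exceeded simultaneously, so the pair terms are all 0.
By inclusion–exclusion the count is 165 − 61 + 0 = 104.

104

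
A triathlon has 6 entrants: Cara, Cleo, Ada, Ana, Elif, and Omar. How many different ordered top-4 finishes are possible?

360

This is an ordered selection of 4 from 6: P(6,4).
That gives 6 × 5 × 4 × 3 = 360.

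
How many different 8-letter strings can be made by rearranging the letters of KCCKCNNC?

KCCKCNNC has 8 letters with C appearing 4 times, K appearing twice, and N appearing twice.
The number of distinct arrangements is 8!/(4!·2!·2!) = 40320/96 = 420.

420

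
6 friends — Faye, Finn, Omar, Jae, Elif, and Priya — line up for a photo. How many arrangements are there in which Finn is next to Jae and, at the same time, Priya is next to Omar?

96

Treat {Finn,Jae} as one block (2 orders) and {Priya,Omar} as another (2 orders).
That leaves 4 units to arrange: 2 × 2 × 4! = 4 × 24 = 96.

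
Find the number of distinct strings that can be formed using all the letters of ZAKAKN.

180

Letter multiplicities in ZAKAKN: A×2, K×2, N×1, Z×1.
The number of distinct arrangements is 6!/(2!·2!) = 720/4 = 180.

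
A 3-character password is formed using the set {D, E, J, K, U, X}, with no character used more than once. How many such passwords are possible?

120

Choose and order 3 of the 6 symbols: the first character has 6 options, the next 5, then 4.
That product is 6 × 5 × 4 = 120.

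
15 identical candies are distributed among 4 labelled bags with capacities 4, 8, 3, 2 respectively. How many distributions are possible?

10

Ignoring the caps, the number of non-negative solutions to x_1+…+x_4 = 15 is C(18,3) = 816.
Subtract solutions that violate a single cap (substitute x_i' = x_i − (cap_i+1)): x_1 ≥ 5 gives C(13,3) = 286; x_2 ≥ 9 gives C(9,3) = 84; x_3 ≥ 4 gives C(14,3) = 364; x_4 ≥ 3 gives C(15,3) = 455. Together 1189.
Add back pairs where two caps are both exceeded: 4 + 84 + 120 + 10 + 20 + 165 = 403.
Subtract triples: 0 + 0 + 20 + 0 = 20.
By inclusion–exclusion the count is 816 − 1189 + 403 − 20 = 10.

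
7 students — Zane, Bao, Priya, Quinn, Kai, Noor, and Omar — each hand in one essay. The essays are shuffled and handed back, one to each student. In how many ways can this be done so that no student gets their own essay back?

1854

Let Aᵢ be the assignments in which student i gets their own essay. We want the size of the complement of A₁∪…∪A_7.
By inclusion–exclusion this is Σ_{j=0}^{7} (−1)^j C(7,j)·(7−j)!.
Computing: 5040 − 5040 + 2520 − 840 + 210 − 42 + 7 − 1 = 1854.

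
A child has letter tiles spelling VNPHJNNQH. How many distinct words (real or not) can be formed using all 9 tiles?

VNPHJNNQH has 9 letters with H appearing twice and N appearing 3 times.
The number of distinct arrangements is 9!/(3!·2!) = 362880/12 = 30240.

30240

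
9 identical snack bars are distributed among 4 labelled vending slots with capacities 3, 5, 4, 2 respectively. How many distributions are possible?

By stars and bars, unrestricted non-negative solutions to x_1+…+x_4 = 9 number C(9+3,3) = 220.
Subtract solutions that violate a single cap (substitute x_i' = x_i − (cap_i+1)): x_1 ≥ 4 gives C(8,3) = 56; x_2 ≥ 6 gives C(6,3) = 20; x_3 ≥ 5 gives C(7,3) = 35; x_4 ≥ 3 gives C(9,3) = 84. Together 195.
Add back pairs where two caps are both exceeded: 0 + 1 + 10 + 0 + 1 + 4 = 16.
By inclusion–exclusion the count is 220 − 195 + 16 = 41.

41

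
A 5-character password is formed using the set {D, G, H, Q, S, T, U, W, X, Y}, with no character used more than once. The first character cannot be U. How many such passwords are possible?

27216

The first character has 10−1 = 9 choices (anything except U).
The remaining 4 characters are filled from the other 9 symbols without repetition: 9 × 8 × 7 × 6 = 3024.
Total: 9 × 3024 = 27216.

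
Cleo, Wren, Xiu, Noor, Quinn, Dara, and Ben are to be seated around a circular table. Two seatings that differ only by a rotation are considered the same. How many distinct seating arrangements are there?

Around a circle, 7 distinct people have 7!/7 = (6)! = 720 rotationally distinct seatings.

720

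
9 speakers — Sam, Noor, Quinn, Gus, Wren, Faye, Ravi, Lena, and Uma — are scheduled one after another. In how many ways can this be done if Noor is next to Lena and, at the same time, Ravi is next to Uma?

Treat {Noor,Lena} as one block (2 orders) and {Ravi,Uma} as another (2 orders).
That leaves 7 units to arrange: 2 × 2 × 7! = 4 × 5040 = 20160.

20160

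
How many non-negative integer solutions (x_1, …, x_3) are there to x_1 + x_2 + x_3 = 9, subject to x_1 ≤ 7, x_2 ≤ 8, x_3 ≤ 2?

Ignoring the caps, the number of non-negative solutions to x_1+…+x_3 = 9 is C(11,2) = 55.
Subtract solutions that violate a single cap (substitute x_i' = x_i − (cap_i+1)): x_1 ≥ 8 gives C(3,2) = 3; x_2 ≥ 9 gives C(2,2) = 1; x_3 ≥ 3 gives C(8,2) = 28. Together 32.
No two caps can be exceeded simultaneously, so the pair terms are all 0.
By inclusion–exclusion the count is 55 − 32 + 0 = 23.

23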